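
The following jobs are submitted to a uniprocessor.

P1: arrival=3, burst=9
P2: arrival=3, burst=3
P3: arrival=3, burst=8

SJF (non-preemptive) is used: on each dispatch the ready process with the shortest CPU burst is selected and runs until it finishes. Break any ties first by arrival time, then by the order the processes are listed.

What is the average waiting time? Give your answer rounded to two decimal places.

4.67

Timeline: | idle 0-3 | P2 3-6 | P3 6-14 | P1 14-23 |
Completion: P1=23  P2=6  P3=14
Turnaround (C−A): P1=20  P2=3  P3=11
Waiting times: P1=11, P2=0, P3=3
Average waiting = (11+0+3) / 3 = 14/3 = 4.67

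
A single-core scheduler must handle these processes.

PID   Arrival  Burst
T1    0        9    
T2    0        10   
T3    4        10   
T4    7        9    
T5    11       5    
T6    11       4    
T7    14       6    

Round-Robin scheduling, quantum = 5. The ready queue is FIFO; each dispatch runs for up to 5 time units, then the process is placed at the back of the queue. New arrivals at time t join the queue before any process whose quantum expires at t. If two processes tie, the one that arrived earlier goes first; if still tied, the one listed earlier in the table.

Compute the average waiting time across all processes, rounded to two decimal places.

Timeline: | T1 0-5 | T2 5-10 | T3 10-15 | T1 15-19 | T4 19-24 | T2 24-29 | T5 29-34 | T6 34-38 | T7 38-43 | T3 43-48 | T4 48-52 | T7 52-53 |
Completion: T1=19  T2=29  T3=48  T4=52  T5=34  T6=38  T7=53
Turnaround (C−A): T1=19  T2=29  T3=44  T4=45  T5=23  T6=27  T7=39
Waiting times: T1=10, T2=19, T3=34, T4=36, T5=18, T6=23, T7=33
Average waiting = (10+19+34+36+18+23+33) / 7 = 173/7 = 24.71

24.71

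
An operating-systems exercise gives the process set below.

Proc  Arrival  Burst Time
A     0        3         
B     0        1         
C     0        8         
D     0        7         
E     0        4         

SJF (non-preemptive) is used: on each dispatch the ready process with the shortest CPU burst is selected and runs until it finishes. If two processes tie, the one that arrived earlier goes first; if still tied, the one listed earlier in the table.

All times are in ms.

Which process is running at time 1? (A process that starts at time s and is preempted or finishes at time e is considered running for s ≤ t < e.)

Timeline: | B 0-1 | A 1-4 | E 4-8 | D 8-15 | C 15-23 |
Completion: A=4  B=1  C=23  D=15  E=8
Turnaround (C−A): A=4  B=1  C=23  D=15  E=8

A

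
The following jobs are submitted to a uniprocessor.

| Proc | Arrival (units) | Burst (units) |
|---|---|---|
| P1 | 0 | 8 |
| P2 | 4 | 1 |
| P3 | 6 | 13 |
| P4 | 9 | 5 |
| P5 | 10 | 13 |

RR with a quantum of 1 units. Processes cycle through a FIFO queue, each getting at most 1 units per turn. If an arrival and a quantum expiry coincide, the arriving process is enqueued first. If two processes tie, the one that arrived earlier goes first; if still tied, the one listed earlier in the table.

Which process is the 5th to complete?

P5

Schedule: | P1 0-4 | P2 4-5 | P1 5-6 | P3 6-7 | P1 7-8 | P3 8-9 | P1 9-10 | P4 10-11 | P3 11-12 | P5 12-13 | P1 13-14 | P4 14-15 | P3 15-16 | P5 16-17 | P4 17-18 | P3 18-19 | P5 19-20 | P4 20-21 | P3 21-22 | P5 22-23 | P4 23-24 | P3 24-25 | P5 25-26 | P3 26-27 | P5 27-28 | P3 28-29 | P5 29-30 | P3 30-31 | P5 31-32 | P3 32-33 | P5 33-34 | P3 34-35 | P5 35-36 | P3 36-37 | P5 37-40 |
Completion: P1=14  P2=5  P3=37  P4=24  P5=40
Turnaround (C−A): P1=14  P2=1  P3=31  P4=15  P5=30
Finish order: P2 → P1 → P4 → P3 → P5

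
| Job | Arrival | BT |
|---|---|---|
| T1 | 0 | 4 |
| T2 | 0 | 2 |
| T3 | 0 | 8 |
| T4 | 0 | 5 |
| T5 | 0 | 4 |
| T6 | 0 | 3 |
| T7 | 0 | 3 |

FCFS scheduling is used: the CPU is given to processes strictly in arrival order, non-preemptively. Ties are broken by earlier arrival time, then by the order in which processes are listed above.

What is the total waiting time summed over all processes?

Gantt: | T1 0-4 | T2 4-6 | T3 6-14 | T4 14-19 | T5 19-23 | T6 23-26 | T7 26-29 |
Completion: T1=4  T2=6  T3=14  T4=19  T5=23  T6=26  T7=29
Waiting = turnaround − burst: T1=0, T2=4, T3=6, T4=14, T5=19, T6=23, T7=26
Total waiting = 0 + 4 + 6 + 14 + 19 + 23 + 26 = 92

92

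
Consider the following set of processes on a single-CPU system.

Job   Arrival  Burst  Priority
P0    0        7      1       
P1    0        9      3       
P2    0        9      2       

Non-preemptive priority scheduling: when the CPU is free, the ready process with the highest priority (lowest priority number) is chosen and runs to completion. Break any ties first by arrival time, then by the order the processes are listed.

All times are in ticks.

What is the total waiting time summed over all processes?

Schedule: | P0 0-7 | P2 7-16 | P1 16-25 |
Completion: P0=7  P1=25  P2=16
Turnaround (C−A): P0=7  P1=25  P2=16
Waiting = turnaround − burst: P0=0, P1=16, P2=7
Total waiting = 0 + 16 + 7 = 23

23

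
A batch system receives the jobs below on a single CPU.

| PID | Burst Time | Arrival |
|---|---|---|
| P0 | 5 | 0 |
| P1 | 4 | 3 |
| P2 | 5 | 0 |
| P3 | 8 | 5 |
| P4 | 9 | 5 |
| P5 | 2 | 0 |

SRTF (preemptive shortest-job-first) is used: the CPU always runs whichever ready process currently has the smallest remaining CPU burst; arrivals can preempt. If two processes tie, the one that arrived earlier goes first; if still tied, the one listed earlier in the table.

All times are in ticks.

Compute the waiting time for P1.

Gantt: | P5 0-2 | P0 2-7 | P1 7-11 | P2 11-16 | P3 16-24 | P4 24-33 |
Completion: P0=7  P1=11  P2=16  P3=24  P4=33  P5=2
Waiting(P1) = turnaround − burst = 8 − 4 = 4

4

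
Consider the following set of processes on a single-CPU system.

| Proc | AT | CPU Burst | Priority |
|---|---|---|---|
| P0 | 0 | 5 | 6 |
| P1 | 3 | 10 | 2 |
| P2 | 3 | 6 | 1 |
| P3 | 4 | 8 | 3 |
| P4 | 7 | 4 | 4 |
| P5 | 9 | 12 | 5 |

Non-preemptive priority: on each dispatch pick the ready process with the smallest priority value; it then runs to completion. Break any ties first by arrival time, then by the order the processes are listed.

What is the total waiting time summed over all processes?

Schedule: | P0 0-5 | P2 5-11 | P1 11-21 | P3 21-29 | P4 29-33 | P5 33-45 |
Completion: P0=5  P1=21  P2=11  P3=29  P4=33  P5=45
Turnaround (C−A): P0=5  P1=18  P2=8  P3=25  P4=26  P5=36
Waiting = turnaround − burst: P0=0, P1=8, P2=2, P3=17, P4=22, P5=24
Total waiting = 0 + 8 + 2 + 17 + 22 + 24 = 73

73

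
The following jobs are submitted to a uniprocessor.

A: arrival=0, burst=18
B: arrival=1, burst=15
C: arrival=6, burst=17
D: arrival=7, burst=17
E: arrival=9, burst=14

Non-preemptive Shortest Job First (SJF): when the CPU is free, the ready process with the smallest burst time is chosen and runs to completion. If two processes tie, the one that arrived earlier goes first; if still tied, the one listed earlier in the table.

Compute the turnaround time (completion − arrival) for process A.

Schedule: | A 0-18 | E 18-32 | B 32-47 | C 47-64 | D 64-81 |
Completion: A=18  B=47  C=64  D=81  E=32
Turnaround (C−A): A=18  B=46  C=58  D=74  E=23
Turnaround(A) = completion − arrival = 18 − 0 = 18

18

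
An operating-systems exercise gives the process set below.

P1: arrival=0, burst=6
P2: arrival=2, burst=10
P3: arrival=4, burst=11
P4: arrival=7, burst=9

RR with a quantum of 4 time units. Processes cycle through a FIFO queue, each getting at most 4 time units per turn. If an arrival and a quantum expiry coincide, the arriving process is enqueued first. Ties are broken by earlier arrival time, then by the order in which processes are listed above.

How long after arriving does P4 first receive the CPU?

Timeline: | P1 0-4 | P2 4-8 | P3 8-12 | P1 12-14 | P4 14-18 | P2 18-22 | P3 22-26 | P4 26-30 | P2 30-32 | P3 32-35 | P4 35-36 |
Completion: P1=14  P2=32  P3=35  P4=36
Turnaround (C−A): P1=14  P2=30  P3=31  P4=29
Response(P4) = first start − arrival = 14 − 7 = 7

7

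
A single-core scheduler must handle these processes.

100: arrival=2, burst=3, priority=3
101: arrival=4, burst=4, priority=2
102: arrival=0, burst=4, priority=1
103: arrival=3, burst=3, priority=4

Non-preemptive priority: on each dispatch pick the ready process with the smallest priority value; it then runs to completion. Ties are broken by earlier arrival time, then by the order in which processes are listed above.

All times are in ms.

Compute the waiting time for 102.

Timeline: | 102 0-4 | 101 4-8 | 100 8-11 | 103 11-14 |
Completion: 100=11  101=8  102=4  103=14
Turnaround (C−A): 100=9  101=4  102=4  103=11
Waiting(102) = turnaround − burst = 4 − 4 = 0

0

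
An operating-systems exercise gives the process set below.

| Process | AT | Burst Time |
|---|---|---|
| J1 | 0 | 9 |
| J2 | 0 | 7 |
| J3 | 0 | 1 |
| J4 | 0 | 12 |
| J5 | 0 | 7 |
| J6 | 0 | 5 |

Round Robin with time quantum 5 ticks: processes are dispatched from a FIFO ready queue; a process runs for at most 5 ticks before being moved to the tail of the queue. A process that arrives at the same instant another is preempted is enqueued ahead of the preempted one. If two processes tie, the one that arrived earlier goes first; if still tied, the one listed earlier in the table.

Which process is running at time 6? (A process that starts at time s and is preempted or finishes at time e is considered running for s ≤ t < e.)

J2

Gantt: | J1 0-5 | J2 5-10 | J3 10-11 | J4 11-16 | J5 16-21 | J6 21-26 | J1 26-30 | J2 30-32 | J4 32-37 | J5 37-39 | J4 39-41 |
Completion: J1=30  J2=32  J3=11  J4=41  J5=39  J6=26
Turnaround (C−A): J1=30  J2=32  J3=11  J4=41  J5=39  J6=26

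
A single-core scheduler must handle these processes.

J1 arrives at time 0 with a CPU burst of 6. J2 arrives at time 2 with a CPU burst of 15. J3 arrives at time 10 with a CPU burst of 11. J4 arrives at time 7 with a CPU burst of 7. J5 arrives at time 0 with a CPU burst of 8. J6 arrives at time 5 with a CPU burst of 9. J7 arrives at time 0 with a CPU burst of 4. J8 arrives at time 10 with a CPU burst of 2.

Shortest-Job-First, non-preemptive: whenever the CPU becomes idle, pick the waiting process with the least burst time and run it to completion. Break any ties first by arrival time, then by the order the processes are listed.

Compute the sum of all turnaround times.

183

Gantt: | J7 0-4 | J1 4-10 | J8 10-12 | J4 12-19 | J5 19-27 | J6 27-36 | J3 36-47 | J2 47-62 |
Completion: J1=10  J2=62  J3=47  J4=19  J5=27  J6=36  J7=4  J8=12
Turnaround = completion − arrival: J1=10, J2=60, J3=37, J4=12, J5=27, J6=31, J7=4, J8=2
Total turnaround = 10 + 60 + 37 + 12 + 27 + 31 + 4 + 2 = 183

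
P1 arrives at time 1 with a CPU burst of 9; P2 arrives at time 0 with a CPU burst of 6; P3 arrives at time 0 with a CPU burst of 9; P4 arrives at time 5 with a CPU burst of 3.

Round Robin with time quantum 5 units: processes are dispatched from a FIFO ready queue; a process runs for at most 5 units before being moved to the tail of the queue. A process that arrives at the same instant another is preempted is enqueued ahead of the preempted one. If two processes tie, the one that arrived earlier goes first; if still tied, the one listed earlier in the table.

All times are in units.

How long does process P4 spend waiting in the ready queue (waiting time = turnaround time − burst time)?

10

Schedule: | P2 0-5 | P3 5-10 | P1 10-15 | P4 15-18 | P2 18-19 | P3 19-23 | P1 23-27 |
Completion: P1=27  P2=19  P3=23  P4=18
Turnaround (C−A): P1=26  P2=19  P3=23  P4=13
Waiting(P4) = turnaround − burst = 13 − 3 = 10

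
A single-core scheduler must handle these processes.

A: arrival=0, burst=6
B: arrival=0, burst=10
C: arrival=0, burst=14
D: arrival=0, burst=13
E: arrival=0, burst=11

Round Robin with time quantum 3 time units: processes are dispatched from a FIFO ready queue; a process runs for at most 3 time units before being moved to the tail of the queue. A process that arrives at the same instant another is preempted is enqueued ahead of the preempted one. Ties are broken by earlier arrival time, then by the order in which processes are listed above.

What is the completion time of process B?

43

Schedule: | A 0-3 | B 3-6 | C 6-9 | D 9-12 | E 12-15 | A 15-18 | B 18-21 | C 21-24 | D 24-27 | E 27-30 | B 30-33 | C 33-36 | D 36-39 | E 39-42 | B 42-43 | C 43-46 | D 46-49 | E 49-51 | C 51-53 | D 53-54 |
Completion: A=18  B=43  C=53  D=54  E=51
Turnaround (C−A): A=18  B=43  C=53  D=54  E=51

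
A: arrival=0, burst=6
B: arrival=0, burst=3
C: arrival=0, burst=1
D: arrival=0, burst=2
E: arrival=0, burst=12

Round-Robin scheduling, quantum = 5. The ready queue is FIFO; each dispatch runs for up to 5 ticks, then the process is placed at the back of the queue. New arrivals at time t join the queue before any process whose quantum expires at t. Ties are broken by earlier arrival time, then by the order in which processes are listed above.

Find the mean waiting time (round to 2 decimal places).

Gantt: | A 0-5 | B 5-8 | C 8-9 | D 9-11 | E 11-16 | A 16-17 | E 17-24 |
Completion: A=17  B=8  C=9  D=11  E=24
Turnaround (C−A): A=17  B=8  C=9  D=11  E=24
Waiting times: A=11, B=5, C=8, D=9, E=12
Average waiting = (11+5+8+9+12) / 5 = 45/5 = 9.00

9.00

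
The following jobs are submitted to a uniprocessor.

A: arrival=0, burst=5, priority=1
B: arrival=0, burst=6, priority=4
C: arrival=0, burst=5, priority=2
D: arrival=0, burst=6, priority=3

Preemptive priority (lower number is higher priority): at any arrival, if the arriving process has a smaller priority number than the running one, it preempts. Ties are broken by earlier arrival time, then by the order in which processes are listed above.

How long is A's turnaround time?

Schedule: | A 0-5 | C 5-10 | D 10-16 | B 16-22 |
Completion: A=5  B=22  C=10  D=16
Turnaround(A) = completion − arrival = 5 − 0 = 5

5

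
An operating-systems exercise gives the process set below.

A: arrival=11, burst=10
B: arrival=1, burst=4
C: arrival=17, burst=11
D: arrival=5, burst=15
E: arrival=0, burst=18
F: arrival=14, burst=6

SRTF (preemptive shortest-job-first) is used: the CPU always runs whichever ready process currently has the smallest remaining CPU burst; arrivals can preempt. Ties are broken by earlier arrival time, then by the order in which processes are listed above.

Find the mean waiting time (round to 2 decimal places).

14.33

Gantt: | E 0-1 | B 1-5 | D 5-20 | F 20-26 | A 26-36 | C 36-47 | E 47-64 |
Completion: A=36  B=5  C=47  D=20  E=64  F=26
Waiting times: A=15, B=0, C=19, D=0, E=46, F=6
Average waiting = (15+0+19+0+46+6) / 6 = 86/6 = 14.33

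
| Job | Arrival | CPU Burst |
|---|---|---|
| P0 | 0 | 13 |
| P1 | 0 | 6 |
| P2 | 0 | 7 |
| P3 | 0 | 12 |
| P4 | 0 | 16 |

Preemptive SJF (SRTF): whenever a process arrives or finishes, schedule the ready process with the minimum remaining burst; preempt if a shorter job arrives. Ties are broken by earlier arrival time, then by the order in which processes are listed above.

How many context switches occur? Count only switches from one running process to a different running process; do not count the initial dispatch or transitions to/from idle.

Timeline: | P1 0-6 | P2 6-13 | P3 13-25 | P0 25-38 | P4 38-54 |
Completion: P0=38  P1=6  P2=13  P3=25  P4=54
Turnaround (C−A): P0=38  P1=6  P2=13  P3=25  P4=54

4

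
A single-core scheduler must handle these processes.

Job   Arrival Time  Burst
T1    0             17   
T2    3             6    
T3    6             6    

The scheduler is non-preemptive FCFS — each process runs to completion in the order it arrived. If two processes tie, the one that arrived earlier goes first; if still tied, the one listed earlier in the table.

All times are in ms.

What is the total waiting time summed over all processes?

Schedule: | T1 0-17 | T2 17-23 | T3 23-29 |
Completion: T1=17  T2=23  T3=29
Turnaround (C−A): T1=17  T2=20  T3=23
Waiting = turnaround − burst: T1=0, T2=14, T3=17
Total waiting = 0 + 14 + 17 = 31

31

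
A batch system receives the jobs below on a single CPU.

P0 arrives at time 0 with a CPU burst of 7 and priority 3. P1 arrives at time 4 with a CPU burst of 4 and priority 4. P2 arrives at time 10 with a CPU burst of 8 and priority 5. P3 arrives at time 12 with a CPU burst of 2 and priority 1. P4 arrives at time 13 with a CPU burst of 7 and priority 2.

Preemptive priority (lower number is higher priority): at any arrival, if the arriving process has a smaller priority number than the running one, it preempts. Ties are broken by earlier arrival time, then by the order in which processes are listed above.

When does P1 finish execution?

Schedule: | P0 0-7 | P1 7-11 | P2 11-12 | P3 12-14 | P4 14-21 | P2 21-28 |
Completion: P0=7  P1=11  P2=28  P3=14  P4=21
Turnaround (C−A): P0=7  P1=7  P2=18  P3=2  P4=8

11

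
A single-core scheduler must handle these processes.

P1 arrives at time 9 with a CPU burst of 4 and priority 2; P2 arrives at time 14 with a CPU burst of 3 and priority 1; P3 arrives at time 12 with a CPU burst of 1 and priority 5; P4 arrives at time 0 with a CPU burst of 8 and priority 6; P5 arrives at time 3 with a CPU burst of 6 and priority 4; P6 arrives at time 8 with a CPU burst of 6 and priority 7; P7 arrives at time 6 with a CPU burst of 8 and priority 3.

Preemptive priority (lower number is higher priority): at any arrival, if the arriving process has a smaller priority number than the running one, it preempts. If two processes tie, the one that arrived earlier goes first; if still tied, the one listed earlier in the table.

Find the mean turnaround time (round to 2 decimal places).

Gantt: | P4 0-3 | P5 3-6 | P7 6-9 | P1 9-13 | P7 13-14 | P2 14-17 | P7 17-21 | P5 21-24 | P3 24-25 | P4 25-30 | P6 30-36 |
Completion: P1=13  P2=17  P3=25  P4=30  P5=24  P6=36  P7=21
Turnaround times: P1=4, P2=3, P3=13, P4=30, P5=21, P6=28, P7=15
Average turnaround = (4+3+13+30+21+28+15) / 7 = 114/7 = 16.29

16.29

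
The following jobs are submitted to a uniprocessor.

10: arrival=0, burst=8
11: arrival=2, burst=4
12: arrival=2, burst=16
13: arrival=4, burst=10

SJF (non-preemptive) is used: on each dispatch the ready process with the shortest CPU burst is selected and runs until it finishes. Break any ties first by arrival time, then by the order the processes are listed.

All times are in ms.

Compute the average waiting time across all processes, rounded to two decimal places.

Schedule: | 10 0-8 | 11 8-12 | 13 12-22 | 12 22-38 |
Completion: 10=8  11=12  12=38  13=22
Waiting times: 10=0, 11=6, 12=20, 13=8
Average waiting = (0+6+20+8) / 4 = 34/4 = 8.50

8.50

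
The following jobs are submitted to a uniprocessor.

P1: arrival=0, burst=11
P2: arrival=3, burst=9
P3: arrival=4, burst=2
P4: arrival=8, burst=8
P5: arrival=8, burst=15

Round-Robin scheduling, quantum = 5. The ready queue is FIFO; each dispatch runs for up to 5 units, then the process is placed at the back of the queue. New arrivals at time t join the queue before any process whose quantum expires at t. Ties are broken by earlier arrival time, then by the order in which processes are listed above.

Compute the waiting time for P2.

Gantt: | P1 0-5 | P2 5-10 | P3 10-12 | P1 12-17 | P4 17-22 | P5 22-27 | P2 27-31 | P1 31-32 | P4 32-35 | P5 35-45 |
Completion: P1=32  P2=31  P3=12  P4=35  P5=45
Turnaround (C−A): P1=32  P2=28  P3=8  P4=27  P5=37
Waiting(P2) = turnaround − burst = 28 − 9 = 19

19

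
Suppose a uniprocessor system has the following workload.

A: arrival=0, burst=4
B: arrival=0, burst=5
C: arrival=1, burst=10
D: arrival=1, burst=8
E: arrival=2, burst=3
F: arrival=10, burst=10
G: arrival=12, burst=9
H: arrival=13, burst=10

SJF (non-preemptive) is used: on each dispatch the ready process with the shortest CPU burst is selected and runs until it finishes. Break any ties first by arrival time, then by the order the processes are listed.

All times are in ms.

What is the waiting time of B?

Gantt: | A 0-4 | E 4-7 | B 7-12 | D 12-20 | G 20-29 | C 29-39 | F 39-49 | H 49-59 |
Completion: A=4  B=12  C=39  D=20  E=7  F=49  G=29  H=59
Waiting(B) = turnaround − burst = 12 − 5 = 7

7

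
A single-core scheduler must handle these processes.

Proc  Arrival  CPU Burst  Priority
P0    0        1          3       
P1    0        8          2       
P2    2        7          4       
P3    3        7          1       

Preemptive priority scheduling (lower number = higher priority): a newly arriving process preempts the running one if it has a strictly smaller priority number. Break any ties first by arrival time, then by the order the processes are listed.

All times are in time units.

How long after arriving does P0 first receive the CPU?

15

Gantt: | P1 0-3 | P3 3-10 | P1 10-15 | P0 15-16 | P2 16-23 |
Completion: P0=16  P1=15  P2=23  P3=10
Turnaround (C−A): P0=16  P1=15  P2=21  P3=7
Response(P0) = first start − arrival = 15 − 0 = 15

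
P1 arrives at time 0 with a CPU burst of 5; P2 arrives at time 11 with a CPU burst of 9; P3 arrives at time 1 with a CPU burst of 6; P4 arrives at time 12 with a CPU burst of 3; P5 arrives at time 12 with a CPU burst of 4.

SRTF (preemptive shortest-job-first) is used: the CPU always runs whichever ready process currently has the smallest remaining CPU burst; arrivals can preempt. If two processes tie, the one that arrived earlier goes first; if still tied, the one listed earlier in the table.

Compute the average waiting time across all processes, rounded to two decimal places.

Gantt: | P1 0-5 | P3 5-11 | P2 11-12 | P4 12-15 | P5 15-19 | P2 19-27 |
Completion: P1=5  P2=27  P3=11  P4=15  P5=19
Turnaround (C−A): P1=5  P2=16  P3=10  P4=3  P5=7
Waiting times: P1=0, P2=7, P3=4, P4=0, P5=3
Average waiting = (0+7+4+0+3) / 5 = 14/5 = 2.80

2.80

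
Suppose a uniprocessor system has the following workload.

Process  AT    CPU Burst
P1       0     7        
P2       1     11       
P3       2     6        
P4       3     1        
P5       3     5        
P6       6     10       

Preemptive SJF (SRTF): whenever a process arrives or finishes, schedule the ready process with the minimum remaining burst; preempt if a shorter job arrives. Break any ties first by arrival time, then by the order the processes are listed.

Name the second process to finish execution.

Schedule: | P1 0-3 | P4 3-4 | P1 4-8 | P5 8-13 | P3 13-19 | P6 19-29 | P2 29-40 |
Completion: P1=8  P2=40  P3=19  P4=4  P5=13  P6=29
Finish order: P4 → P1 → P5 → P3 → P6 → P2

P1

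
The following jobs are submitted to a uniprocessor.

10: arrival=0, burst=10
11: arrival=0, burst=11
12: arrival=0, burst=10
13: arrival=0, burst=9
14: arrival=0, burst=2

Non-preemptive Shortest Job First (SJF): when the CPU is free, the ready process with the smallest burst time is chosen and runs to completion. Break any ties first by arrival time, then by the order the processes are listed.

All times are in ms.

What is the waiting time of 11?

Timeline: | 14 0-2 | 13 2-11 | 10 11-21 | 12 21-31 | 11 31-42 |
Completion: 10=21  11=42  12=31  13=11  14=2
Turnaround (C−A): 10=21  11=42  12=31  13=11  14=2
Waiting(11) = turnaround − burst = 42 − 11 = 31

31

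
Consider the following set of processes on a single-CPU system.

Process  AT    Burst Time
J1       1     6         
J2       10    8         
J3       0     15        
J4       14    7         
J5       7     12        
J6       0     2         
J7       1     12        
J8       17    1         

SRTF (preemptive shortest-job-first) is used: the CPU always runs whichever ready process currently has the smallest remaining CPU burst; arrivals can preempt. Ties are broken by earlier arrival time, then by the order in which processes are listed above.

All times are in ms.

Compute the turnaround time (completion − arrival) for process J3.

63

Schedule: | J6 0-2 | J1 2-8 | J7 8-10 | J2 10-18 | J8 18-19 | J4 19-26 | J7 26-36 | J5 36-48 | J3 48-63 |
Completion: J1=8  J2=18  J3=63  J4=26  J5=48  J6=2  J7=36  J8=19
Turnaround(J3) = completion − arrival = 63 − 0 = 63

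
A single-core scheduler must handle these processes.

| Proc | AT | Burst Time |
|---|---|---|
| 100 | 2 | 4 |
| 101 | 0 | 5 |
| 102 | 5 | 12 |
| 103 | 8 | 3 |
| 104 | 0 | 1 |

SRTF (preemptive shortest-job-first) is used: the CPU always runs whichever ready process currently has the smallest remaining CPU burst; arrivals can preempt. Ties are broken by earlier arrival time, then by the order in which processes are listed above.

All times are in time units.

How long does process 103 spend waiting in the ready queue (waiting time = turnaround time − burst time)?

Gantt: | 104 0-1 | 101 1-6 | 100 6-10 | 103 10-13 | 102 13-25 |
Completion: 100=10  101=6  102=25  103=13  104=1
Waiting(103) = turnaround − burst = 5 − 3 = 2

2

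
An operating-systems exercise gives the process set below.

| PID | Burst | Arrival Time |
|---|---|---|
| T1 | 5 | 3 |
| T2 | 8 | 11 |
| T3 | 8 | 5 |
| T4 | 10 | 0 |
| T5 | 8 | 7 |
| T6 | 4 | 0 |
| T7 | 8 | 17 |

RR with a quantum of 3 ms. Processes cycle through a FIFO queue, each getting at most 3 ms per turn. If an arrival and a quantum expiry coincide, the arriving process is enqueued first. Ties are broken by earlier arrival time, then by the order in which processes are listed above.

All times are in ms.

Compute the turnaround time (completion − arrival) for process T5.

40

Schedule: | T4 0-3 | T6 3-6 | T1 6-9 | T4 9-12 | T3 12-15 | T6 15-16 | T5 16-19 | T1 19-21 | T2 21-24 | T4 24-27 | T3 27-30 | T7 30-33 | T5 33-36 | T2 36-39 | T4 39-40 | T3 40-42 | T7 42-45 | T5 45-47 | T2 47-49 | T7 49-51 |
Completion: T1=21  T2=49  T3=42  T4=40  T5=47  T6=16  T7=51
Turnaround(T5) = completion − arrival = 47 − 7 = 40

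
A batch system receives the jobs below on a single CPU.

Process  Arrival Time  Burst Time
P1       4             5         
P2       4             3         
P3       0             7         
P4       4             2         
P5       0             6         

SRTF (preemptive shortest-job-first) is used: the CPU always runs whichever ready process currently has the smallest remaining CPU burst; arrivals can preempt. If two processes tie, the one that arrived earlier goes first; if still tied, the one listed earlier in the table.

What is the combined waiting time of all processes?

29

Timeline: | P5 0-6 | P4 6-8 | P2 8-11 | P1 11-16 | P3 16-23 |
Completion: P1=16  P2=11  P3=23  P4=8  P5=6
Waiting = turnaround − burst: P1=7, P2=4, P3=16, P4=2, P5=0
Total waiting = 7 + 4 + 16 + 2 + 0 = 29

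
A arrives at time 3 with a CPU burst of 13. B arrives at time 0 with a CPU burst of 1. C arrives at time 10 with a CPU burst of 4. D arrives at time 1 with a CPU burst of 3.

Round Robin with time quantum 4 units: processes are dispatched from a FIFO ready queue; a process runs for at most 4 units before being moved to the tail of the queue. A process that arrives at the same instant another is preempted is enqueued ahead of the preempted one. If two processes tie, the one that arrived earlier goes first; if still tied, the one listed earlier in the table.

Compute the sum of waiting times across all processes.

Timeline: | B 0-1 | D 1-4 | A 4-12 | C 12-16 | A 16-21 |
Completion: A=21  B=1  C=16  D=4
Turnaround (C−A): A=18  B=1  C=6  D=3
Waiting = turnaround − burst: A=5, B=0, C=2, D=0
Total waiting = 5 + 0 + 2 + 0 = 7

7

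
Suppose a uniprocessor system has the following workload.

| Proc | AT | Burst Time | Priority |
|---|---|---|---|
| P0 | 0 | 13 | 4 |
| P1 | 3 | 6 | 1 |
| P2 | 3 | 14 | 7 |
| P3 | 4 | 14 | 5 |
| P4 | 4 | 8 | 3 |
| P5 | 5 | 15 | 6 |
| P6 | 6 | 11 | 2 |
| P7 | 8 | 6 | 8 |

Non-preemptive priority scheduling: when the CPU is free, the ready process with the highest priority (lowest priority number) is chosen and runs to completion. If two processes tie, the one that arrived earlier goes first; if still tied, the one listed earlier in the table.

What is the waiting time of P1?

10

Gantt: | P0 0-13 | P1 13-19 | P6 19-30 | P4 30-38 | P3 38-52 | P5 52-67 | P2 67-81 | P7 81-87 |
Completion: P0=13  P1=19  P2=81  P3=52  P4=38  P5=67  P6=30  P7=87
Turnaround (C−A): P0=13  P1=16  P2=78  P3=48  P4=34  P5=62  P6=24  P7=79
Waiting(P1) = turnaround − burst = 16 − 6 = 10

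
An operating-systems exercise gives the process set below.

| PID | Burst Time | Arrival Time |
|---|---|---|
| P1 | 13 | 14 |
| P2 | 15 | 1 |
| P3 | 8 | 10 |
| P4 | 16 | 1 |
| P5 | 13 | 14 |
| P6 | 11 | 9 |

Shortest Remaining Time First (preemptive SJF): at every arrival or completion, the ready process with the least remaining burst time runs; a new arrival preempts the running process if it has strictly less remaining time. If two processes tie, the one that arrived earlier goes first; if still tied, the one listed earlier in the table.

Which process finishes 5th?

P5

Gantt: | idle 0-1 | P2 1-16 | P3 16-24 | P6 24-35 | P1 35-48 | P5 48-61 | P4 61-77 |
Completion: P1=48  P2=16  P3=24  P4=77  P5=61  P6=35
Turnaround (C−A): P1=34  P2=15  P3=14  P4=76  P5=47  P6=26
Finish order: P2 → P3 → P6 → P1 → P5 → P4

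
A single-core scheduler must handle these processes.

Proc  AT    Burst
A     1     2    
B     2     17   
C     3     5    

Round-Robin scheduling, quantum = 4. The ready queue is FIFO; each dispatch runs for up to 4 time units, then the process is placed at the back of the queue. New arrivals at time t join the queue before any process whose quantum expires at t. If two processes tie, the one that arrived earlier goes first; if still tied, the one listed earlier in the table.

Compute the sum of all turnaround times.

Timeline: | idle 0-1 | A 1-3 | B 3-7 | C 7-11 | B 11-15 | C 15-16 | B 16-25 |
Completion: A=3  B=25  C=16
Turnaround = completion − arrival: A=2, B=23, C=13
Total turnaround = 2 + 23 + 13 = 38

38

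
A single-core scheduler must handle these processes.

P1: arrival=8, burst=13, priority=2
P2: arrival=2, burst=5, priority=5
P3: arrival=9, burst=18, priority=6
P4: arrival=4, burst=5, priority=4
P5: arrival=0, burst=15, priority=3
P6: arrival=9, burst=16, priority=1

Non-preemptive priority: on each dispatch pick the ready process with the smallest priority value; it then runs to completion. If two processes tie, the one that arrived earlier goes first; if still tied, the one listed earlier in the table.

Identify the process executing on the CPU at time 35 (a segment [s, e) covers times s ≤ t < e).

P1

Timeline: | P5 0-15 | P6 15-31 | P1 31-44 | P4 44-49 | P2 49-54 | P3 54-72 |
Completion: P1=44  P2=54  P3=72  P4=49  P5=15  P6=31
Turnaround (C−A): P1=36  P2=52  P3=63  P4=45  P5=15  P6=22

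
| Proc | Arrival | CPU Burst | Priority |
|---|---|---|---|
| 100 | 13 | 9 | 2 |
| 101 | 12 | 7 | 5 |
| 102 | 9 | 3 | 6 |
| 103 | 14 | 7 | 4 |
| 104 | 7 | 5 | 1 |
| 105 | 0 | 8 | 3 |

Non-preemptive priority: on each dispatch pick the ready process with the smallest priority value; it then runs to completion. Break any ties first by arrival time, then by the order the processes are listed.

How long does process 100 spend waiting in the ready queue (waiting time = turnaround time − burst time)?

0

Gantt: | 105 0-8 | 104 8-13 | 100 13-22 | 103 22-29 | 101 29-36 | 102 36-39 |
Completion: 100=22  101=36  102=39  103=29  104=13  105=8
Turnaround (C−A): 100=9  101=24  102=30  103=15  104=6  105=8
Waiting(100) = turnaround − burst = 9 − 9 = 0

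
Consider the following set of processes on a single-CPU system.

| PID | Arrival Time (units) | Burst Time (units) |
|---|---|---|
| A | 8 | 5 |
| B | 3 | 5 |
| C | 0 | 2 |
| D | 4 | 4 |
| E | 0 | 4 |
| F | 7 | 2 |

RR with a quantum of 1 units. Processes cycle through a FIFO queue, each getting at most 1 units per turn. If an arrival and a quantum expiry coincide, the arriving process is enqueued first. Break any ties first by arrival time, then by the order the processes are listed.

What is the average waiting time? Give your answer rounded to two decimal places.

Schedule: | C 0-1 | E 1-2 | C 2-3 | E 3-4 | B 4-5 | D 5-6 | E 6-7 | B 7-8 | D 8-9 | F 9-10 | E 10-11 | A 11-12 | B 12-13 | D 13-14 | F 14-15 | A 15-16 | B 16-17 | D 17-18 | A 18-19 | B 19-20 | A 20-22 |
Completion: A=22  B=20  C=3  D=18  E=11  F=15
Turnaround (C−A): A=14  B=17  C=3  D=14  E=11  F=8
Waiting times: A=9, B=12, C=1, D=10, E=7, F=6
Average waiting = (9+12+1+10+7+6) / 6 = 45/6 = 7.50

7.50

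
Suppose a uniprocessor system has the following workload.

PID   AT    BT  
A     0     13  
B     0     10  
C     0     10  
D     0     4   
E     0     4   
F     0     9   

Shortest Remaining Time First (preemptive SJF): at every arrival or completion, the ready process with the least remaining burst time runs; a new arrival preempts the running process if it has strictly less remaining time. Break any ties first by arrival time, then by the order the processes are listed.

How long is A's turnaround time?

Schedule: | D 0-4 | E 4-8 | F 8-17 | B 17-27 | C 27-37 | A 37-50 |
Completion: A=50  B=27  C=37  D=4  E=8  F=17
Turnaround (C−A): A=50  B=27  C=37  D=4  E=8  F=17
Turnaround(A) = completion − arrival = 50 − 0 = 50

50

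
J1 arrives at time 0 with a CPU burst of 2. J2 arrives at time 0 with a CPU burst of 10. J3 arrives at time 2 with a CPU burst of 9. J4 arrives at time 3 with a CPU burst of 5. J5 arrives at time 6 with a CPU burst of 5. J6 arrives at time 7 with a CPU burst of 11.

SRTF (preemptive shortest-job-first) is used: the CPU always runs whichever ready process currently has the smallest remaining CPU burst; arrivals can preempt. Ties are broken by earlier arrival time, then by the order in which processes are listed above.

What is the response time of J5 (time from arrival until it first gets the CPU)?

Timeline: | J1 0-2 | J3 2-3 | J4 3-8 | J5 8-13 | J3 13-21 | J2 21-31 | J6 31-42 |
Completion: J1=2  J2=31  J3=21  J4=8  J5=13  J6=42
Turnaround (C−A): J1=2  J2=31  J3=19  J4=5  J5=7  J6=35
Response(J5) = first start − arrival = 8 − 6 = 2

2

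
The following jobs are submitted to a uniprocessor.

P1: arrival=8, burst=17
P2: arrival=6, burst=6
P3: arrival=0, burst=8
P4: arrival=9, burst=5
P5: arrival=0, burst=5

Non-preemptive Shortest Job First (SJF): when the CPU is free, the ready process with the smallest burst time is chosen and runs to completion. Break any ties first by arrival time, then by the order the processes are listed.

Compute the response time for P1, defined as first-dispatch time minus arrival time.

Timeline: | P5 0-5 | P3 5-13 | P4 13-18 | P2 18-24 | P1 24-41 |
Completion: P1=41  P2=24  P3=13  P4=18  P5=5
Turnaround (C−A): P1=33  P2=18  P3=13  P4=9  P5=5
Response(P1) = first start − arrival = 24 − 8 = 16

16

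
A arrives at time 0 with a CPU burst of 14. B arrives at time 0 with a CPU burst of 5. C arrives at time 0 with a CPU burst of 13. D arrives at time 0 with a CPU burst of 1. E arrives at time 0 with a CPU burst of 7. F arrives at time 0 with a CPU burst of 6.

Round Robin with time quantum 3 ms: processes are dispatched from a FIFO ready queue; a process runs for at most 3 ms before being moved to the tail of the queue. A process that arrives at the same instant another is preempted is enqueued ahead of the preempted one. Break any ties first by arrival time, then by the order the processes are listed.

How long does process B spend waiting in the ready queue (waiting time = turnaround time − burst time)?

16

Timeline: | A 0-3 | B 3-6 | C 6-9 | D 9-10 | E 10-13 | F 13-16 | A 16-19 | B 19-21 | C 21-24 | E 24-27 | F 27-30 | A 30-33 | C 33-36 | E 36-37 | A 37-40 | C 40-43 | A 43-45 | C 45-46 |
Completion: A=45  B=21  C=46  D=10  E=37  F=30
Turnaround (C−A): A=45  B=21  C=46  D=10  E=37  F=30
Waiting(B) = turnaround − burst = 21 − 5 = 16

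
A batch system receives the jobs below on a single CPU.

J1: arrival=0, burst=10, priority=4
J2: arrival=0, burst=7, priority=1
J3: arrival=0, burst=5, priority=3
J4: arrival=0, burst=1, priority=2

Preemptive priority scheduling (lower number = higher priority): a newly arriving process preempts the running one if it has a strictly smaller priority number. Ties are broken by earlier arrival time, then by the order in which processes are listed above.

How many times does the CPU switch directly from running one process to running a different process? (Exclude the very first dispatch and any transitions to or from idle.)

3

Schedule: | J2 0-7 | J4 7-8 | J3 8-13 | J1 13-23 |
Completion: J1=23  J2=7  J3=13  J4=8
Turnaround (C−A): J1=23  J2=7  J3=13  J4=8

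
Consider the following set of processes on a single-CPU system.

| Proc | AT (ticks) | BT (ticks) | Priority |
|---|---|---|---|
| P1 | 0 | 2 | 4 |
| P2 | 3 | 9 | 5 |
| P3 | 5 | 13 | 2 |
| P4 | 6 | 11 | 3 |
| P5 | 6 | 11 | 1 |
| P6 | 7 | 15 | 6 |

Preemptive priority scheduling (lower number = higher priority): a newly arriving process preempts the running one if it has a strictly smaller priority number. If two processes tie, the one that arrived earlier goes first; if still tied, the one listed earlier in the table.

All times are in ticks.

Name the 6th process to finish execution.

P6

Timeline: | P1 0-2 | idle 2-3 | P2 3-5 | P3 5-6 | P5 6-17 | P3 17-29 | P4 29-40 | P2 40-47 | P6 47-62 |
Completion: P1=2  P2=47  P3=29  P4=40  P5=17  P6=62
Turnaround (C−A): P1=2  P2=44  P3=24  P4=34  P5=11  P6=55
Finish order: P1 → P5 → P3 → P4 → P2 → P6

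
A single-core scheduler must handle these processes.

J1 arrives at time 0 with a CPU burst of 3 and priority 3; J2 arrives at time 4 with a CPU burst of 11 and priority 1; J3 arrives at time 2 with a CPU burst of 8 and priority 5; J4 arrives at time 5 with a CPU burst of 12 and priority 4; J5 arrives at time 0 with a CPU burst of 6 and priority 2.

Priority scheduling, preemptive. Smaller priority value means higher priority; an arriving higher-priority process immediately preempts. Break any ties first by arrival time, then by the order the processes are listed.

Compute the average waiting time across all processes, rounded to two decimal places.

14.60

Timeline: | J5 0-4 | J2 4-15 | J5 15-17 | J1 17-20 | J4 20-32 | J3 32-40 |
Completion: J1=20  J2=15  J3=40  J4=32  J5=17
Waiting times: J1=17, J2=0, J3=30, J4=15, J5=11
Average waiting = (17+0+30+15+11) / 5 = 73/5 = 14.60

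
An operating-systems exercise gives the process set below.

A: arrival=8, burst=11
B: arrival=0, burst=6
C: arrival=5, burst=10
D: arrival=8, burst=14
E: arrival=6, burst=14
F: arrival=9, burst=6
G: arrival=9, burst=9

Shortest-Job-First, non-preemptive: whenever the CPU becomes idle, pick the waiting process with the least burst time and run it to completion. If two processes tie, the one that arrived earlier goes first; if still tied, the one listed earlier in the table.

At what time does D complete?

70

Timeline: | B 0-6 | C 6-16 | F 16-22 | G 22-31 | A 31-42 | E 42-56 | D 56-70 |
Completion: A=42  B=6  C=16  D=70  E=56  F=22  G=31
Turnaround (C−A): A=34  B=6  C=11  D=62  E=50  F=13  G=22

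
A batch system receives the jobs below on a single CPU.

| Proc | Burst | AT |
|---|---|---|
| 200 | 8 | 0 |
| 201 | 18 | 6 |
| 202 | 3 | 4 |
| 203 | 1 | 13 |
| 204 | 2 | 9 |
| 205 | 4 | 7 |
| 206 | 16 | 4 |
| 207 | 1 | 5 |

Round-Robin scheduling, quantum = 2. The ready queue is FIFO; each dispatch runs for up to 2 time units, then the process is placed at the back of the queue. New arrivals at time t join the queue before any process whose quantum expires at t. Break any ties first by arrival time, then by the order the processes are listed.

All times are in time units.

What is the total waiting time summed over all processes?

Timeline: | 200 0-4 | 202 4-6 | 206 6-8 | 200 8-10 | 207 10-11 | 201 11-13 | 202 13-14 | 205 14-16 | 206 16-18 | 204 18-20 | 200 20-22 | 203 22-23 | 201 23-25 | 205 25-27 | 206 27-29 | 201 29-31 | 206 31-33 | 201 33-35 | 206 35-37 | 201 37-39 | 206 39-41 | 201 41-43 | 206 43-45 | 201 45-47 | 206 47-49 | 201 49-53 |
Completion: 200=22  201=53  202=14  203=23  204=20  205=27  206=49  207=11
Turnaround (C−A): 200=22  201=47  202=10  203=10  204=11  205=20  206=45  207=6
Waiting = turnaround − burst: 200=14, 201=29, 202=7, 203=9, 204=9, 205=16, 206=29, 207=5
Total waiting = 14 + 29 + 7 + 9 + 9 + 16 + 29 + 5 = 118

118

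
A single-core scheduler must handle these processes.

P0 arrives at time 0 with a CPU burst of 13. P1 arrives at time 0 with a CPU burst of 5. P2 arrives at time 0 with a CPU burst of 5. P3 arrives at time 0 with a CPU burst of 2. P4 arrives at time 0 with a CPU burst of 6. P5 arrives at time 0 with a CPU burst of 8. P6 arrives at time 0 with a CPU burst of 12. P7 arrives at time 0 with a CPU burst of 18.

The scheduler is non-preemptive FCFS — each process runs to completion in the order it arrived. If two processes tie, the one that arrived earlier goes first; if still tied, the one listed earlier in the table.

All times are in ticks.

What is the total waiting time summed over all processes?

Gantt: | P0 0-13 | P1 13-18 | P2 18-23 | P3 23-25 | P4 25-31 | P5 31-39 | P6 39-51 | P7 51-69 |
Completion: P0=13  P1=18  P2=23  P3=25  P4=31  P5=39  P6=51  P7=69
Waiting = turnaround − burst: P0=0, P1=13, P2=18, P3=23, P4=25, P5=31, P6=39, P7=51
Total waiting = 0 + 13 + 18 + 23 + 25 + 31 + 39 + 51 = 200

200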